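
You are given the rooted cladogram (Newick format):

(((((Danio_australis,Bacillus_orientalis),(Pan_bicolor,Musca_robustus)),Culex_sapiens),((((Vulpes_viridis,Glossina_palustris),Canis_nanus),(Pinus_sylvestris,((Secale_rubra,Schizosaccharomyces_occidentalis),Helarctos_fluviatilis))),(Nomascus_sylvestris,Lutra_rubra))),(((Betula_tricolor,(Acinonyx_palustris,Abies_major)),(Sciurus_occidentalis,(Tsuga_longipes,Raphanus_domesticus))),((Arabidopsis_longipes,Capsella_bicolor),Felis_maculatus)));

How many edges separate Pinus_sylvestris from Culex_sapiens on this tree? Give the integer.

The MRCA of Pinus_sylvestris and Culex_sapiens is the node subtending ((((Danio_australis,Bacillus_orientalis),(Pan_bicolor,Musca_robustus)),Culex_sapiens),((((Vulpes_viridis,Glossina_palustris),Canis_nanus),(Pinus_sylvestris,((Secale_rubra,Schizosaccharomyces_occidentalis),Helarctos_fluviatilis))),(Nomascus_sylvestris,Lutra_rubra))).
From Pinus_sylvestris up to that node: 4 branches. From Culex_sapiens up to the same node: 2 branches. Total: 4 + 2 = 6.

6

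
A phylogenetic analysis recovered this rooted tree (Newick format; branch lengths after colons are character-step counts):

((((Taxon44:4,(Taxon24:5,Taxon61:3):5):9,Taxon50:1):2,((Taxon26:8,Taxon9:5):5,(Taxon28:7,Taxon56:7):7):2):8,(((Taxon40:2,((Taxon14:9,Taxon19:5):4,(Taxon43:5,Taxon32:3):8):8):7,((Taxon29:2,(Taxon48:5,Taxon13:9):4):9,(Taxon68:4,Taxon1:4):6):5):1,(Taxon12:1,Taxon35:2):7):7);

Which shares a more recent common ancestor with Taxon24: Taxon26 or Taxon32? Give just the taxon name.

Taxon26

The MRCA of Taxon24 and Taxon26 subtends (((Taxon44,(Taxon24,Taxon61)),Taxon50),((Taxon26,Taxon9),(Taxon28,Taxon56))) (8 taxa).
The MRCA of Taxon24 and Taxon32 is the root, subtending the entire tree (20 taxa).
The first is nested inside the second, so Taxon24 shares a more recent common ancestor with Taxon26.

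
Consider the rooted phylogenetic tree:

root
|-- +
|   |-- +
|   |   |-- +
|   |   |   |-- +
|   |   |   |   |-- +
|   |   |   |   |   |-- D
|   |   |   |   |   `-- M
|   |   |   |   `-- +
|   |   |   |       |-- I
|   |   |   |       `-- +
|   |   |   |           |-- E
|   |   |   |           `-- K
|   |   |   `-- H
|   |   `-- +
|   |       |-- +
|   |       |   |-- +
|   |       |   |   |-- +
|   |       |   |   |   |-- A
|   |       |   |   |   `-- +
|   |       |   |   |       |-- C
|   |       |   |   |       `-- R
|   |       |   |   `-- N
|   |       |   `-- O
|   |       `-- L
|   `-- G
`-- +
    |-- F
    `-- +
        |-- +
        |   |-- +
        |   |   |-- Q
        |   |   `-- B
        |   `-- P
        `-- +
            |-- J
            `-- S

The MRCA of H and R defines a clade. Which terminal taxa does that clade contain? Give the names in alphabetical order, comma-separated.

A, C, D, E, H, I, K, L, M, N, O, R

Tracing H: it sits inside (((D,M),(I,(E,K))),H).
Tracing R: it sits inside (C,R).
The smallest clade enclosing both is ((((D,M),(I,(E,K))),H),((((A,(C,R)),N),O),L)); the answer is its 12 terminal taxa in alphabetical order.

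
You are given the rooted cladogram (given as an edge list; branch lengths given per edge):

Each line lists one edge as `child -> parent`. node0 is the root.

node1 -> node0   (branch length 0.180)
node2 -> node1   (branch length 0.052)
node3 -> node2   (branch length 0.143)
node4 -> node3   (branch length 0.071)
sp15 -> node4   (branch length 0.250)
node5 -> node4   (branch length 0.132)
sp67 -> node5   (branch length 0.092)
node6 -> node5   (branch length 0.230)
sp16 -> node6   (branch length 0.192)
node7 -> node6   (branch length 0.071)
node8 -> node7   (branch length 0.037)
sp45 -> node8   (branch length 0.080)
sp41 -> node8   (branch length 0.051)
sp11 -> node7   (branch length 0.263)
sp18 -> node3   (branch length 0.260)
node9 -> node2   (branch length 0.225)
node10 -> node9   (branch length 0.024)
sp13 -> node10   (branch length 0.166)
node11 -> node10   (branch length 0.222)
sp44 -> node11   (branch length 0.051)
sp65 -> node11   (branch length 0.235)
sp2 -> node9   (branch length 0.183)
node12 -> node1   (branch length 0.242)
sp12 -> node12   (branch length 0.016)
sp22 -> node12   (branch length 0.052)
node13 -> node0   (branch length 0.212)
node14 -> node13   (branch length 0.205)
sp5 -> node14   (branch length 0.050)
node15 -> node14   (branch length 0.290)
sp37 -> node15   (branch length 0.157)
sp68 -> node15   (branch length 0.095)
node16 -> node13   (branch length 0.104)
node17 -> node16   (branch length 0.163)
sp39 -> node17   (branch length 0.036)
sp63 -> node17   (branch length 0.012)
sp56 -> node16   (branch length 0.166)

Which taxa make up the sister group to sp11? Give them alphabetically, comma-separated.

sp41, sp45

sp11 attaches to the tree at the node subtending ((sp45,sp41),sp11).
The other lineage descending from that same node — the sister group — is (sp45,sp41); its 2 tips in alphabetical order are the answer.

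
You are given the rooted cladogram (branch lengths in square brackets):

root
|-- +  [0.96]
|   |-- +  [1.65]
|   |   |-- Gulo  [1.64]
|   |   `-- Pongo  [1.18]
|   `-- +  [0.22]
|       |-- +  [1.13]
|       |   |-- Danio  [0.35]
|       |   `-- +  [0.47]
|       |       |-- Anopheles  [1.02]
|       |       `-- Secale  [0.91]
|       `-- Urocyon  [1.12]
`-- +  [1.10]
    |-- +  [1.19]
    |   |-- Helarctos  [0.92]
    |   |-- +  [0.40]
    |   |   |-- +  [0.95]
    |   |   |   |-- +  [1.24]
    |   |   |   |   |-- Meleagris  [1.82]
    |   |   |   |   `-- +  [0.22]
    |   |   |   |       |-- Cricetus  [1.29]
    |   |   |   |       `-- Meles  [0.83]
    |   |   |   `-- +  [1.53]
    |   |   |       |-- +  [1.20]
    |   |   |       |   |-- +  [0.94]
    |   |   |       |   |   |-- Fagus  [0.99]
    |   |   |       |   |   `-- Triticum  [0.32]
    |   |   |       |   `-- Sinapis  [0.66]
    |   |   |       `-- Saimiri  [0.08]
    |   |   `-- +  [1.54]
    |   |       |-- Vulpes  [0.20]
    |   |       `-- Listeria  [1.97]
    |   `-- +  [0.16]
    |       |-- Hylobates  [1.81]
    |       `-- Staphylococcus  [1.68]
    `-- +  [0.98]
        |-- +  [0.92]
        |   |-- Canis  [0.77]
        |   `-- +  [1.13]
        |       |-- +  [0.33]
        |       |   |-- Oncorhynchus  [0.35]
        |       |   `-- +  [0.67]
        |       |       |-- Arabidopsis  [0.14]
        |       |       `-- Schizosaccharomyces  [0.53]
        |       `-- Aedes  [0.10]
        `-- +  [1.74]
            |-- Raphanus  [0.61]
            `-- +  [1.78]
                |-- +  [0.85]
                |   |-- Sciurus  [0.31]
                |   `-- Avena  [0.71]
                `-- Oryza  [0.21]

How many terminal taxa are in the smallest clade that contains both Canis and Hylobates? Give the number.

The MRCA of Canis and Hylobates is the node subtending ((Helarctos,(((Meleagris,(Cricetus,Meles)),(((Fagus,Triticum),Sinapis),Saimiri)),(Vulpes,Listeria)),(Hylobates,Staphylococcus)),((Canis,((Oncorhynchus,(Arabidopsis,Schizosaccharomyces)),Aedes)),(Raphanus,((Sciurus,Avena),Oryza)))).
That clade contains 21 terminal taxa: Aedes, Arabidopsis, Avena, Canis, Cricetus, Fagus, Helarctos, Hylobates, Listeria, Meleagris, Meles, Oncorhynchus, Oryza, Raphanus, Saimiri, Schizosaccharomyces, Sciurus, Sinapis, Staphylococcus, Triticum, Vulpes.

21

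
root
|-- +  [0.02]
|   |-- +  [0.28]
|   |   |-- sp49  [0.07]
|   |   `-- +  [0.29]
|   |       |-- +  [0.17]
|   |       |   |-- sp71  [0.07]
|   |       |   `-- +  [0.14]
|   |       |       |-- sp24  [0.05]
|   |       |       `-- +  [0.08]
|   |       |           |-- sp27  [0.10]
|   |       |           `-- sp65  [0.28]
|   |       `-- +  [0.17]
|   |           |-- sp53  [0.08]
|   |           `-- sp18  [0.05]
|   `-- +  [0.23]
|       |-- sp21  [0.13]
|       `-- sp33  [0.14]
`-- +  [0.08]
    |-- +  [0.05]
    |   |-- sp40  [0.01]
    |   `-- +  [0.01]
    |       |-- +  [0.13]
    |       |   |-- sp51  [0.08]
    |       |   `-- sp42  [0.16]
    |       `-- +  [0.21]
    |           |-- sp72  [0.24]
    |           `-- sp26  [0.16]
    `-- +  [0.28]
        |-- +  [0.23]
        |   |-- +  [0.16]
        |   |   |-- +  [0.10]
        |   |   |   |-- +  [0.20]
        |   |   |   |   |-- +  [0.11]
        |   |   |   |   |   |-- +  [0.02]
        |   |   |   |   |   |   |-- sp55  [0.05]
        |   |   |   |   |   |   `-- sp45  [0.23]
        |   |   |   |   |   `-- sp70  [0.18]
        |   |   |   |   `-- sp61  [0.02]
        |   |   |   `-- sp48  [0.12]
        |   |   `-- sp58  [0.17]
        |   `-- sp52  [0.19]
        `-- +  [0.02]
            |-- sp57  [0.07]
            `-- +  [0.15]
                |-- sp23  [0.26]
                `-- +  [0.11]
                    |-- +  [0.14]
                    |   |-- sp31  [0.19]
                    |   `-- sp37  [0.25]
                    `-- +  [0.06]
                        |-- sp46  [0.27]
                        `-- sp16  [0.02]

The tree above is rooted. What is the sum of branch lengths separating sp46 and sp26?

The path runs sp46 → … → MRCA → … → sp26; the MRCA is the node subtending ((sp40,((sp51,sp42),(sp72,sp26))),(((((((sp55,sp45),sp70),sp61),sp48),sp58),sp52),(sp57,(sp23,((sp31,sp37),(sp46,sp16)))))).
Branch lengths along that path: 0.27 + 0.06 + 0.11 + 0.15 + 0.02 + 0.28 + 0.05 + 0.01 + 0.21 + 0.16 = 1.32.

1.32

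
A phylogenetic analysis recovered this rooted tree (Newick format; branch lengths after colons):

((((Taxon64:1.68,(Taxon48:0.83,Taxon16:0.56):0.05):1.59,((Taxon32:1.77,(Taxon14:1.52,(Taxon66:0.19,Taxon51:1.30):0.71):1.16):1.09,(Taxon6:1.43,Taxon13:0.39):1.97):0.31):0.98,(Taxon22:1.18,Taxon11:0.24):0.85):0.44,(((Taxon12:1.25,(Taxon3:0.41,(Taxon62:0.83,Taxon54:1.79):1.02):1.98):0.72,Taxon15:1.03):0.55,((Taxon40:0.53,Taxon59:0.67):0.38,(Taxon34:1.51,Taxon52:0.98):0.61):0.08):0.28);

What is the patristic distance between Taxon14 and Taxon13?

6.13

The path runs Taxon14 → … → MRCA → … → Taxon13; the MRCA is the node subtending ((Taxon32,(Taxon14,(Taxon66,Taxon51))),(Taxon6,Taxon13)).
Branch lengths along that path: 1.52 + 1.16 + 1.09 + 1.97 + 0.39 = 6.13.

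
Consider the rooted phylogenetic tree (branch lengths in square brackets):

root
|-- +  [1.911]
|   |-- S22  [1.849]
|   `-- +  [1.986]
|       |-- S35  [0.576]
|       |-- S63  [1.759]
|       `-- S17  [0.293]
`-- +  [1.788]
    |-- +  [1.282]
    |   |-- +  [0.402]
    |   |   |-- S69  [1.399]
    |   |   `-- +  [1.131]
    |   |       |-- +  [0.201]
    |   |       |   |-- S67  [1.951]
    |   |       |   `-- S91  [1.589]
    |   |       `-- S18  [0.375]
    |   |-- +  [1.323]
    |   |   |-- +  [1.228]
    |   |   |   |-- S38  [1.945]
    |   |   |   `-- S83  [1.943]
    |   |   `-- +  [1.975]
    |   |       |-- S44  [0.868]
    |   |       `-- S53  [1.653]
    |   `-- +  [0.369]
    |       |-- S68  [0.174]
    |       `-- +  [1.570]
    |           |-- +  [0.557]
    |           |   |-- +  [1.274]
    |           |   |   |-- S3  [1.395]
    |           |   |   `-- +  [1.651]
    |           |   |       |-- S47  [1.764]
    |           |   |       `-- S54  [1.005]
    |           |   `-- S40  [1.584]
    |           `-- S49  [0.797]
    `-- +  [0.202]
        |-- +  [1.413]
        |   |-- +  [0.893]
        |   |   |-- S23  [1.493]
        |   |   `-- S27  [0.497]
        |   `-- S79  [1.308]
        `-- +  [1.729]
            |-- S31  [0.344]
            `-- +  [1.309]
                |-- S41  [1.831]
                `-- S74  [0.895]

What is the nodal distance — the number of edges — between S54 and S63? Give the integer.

The MRCA of S54 and S63 is the root of the tree.
From S54 up to that node: 8 branches. From S63 up to the same node: 3 branches. Total: 8 + 3 = 11.

11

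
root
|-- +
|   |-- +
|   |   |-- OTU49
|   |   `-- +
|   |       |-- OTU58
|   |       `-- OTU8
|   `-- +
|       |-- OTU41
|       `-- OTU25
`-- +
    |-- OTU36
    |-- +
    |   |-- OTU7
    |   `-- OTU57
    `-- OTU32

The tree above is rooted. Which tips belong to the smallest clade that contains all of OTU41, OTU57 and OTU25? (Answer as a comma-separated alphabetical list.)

Tracing OTU41: it sits inside (OTU41,OTU25).
Tracing OTU57: it sits inside (OTU7,OTU57).
Tracing OTU25: it sits inside (OTU41,OTU25).
The smallest clade enclosing all 3 is the whole tree (their MRCA is the root), so the answer is all 9 tips in alphabetical order.

OTU25, OTU32, OTU36, OTU41, OTU49, OTU57, OTU58, OTU7, OTU8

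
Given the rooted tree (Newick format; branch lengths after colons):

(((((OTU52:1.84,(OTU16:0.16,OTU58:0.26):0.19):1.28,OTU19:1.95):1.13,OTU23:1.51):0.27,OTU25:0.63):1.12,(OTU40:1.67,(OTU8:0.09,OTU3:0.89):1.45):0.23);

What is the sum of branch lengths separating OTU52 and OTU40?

7.54

The path runs OTU52 → … → MRCA → … → OTU40; the MRCA is the root of the tree.
Branch lengths along that path: 1.84 + 1.28 + 1.13 + 0.27 + 1.12 + 0.23 + 1.67 = 7.54.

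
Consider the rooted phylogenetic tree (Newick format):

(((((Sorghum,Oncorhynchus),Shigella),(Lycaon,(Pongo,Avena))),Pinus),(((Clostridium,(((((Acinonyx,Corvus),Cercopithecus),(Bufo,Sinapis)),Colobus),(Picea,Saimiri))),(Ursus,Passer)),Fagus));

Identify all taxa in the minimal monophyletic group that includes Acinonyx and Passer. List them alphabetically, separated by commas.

Acinonyx, Bufo, Cercopithecus, Clostridium, Colobus, Corvus, Passer, Picea, Saimiri, Sinapis, Ursus

Tracing Acinonyx: it sits inside (Acinonyx,Corvus).
Tracing Passer: it sits inside (Ursus,Passer).
The smallest clade enclosing both is ((Clostridium,(((((Acinonyx,Corvus),Cercopithecus),(Bufo,Sinapis)),Colobus),(Picea,Saimiri))),(Ursus,Passer)); the answer is its 11 terminal taxa in alphabetical order.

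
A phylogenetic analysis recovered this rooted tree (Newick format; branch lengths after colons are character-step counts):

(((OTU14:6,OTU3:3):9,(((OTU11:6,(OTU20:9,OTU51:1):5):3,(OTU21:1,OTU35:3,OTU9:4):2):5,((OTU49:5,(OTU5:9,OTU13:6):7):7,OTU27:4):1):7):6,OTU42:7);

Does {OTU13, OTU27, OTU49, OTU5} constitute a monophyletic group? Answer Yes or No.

The most recent common ancestor of these taxa subtends ((OTU49,(OTU5,OTU13)),OTU27).
That clade has exactly 4 tips — every listed taxon and nothing else — so the group is monophyletic.

Yes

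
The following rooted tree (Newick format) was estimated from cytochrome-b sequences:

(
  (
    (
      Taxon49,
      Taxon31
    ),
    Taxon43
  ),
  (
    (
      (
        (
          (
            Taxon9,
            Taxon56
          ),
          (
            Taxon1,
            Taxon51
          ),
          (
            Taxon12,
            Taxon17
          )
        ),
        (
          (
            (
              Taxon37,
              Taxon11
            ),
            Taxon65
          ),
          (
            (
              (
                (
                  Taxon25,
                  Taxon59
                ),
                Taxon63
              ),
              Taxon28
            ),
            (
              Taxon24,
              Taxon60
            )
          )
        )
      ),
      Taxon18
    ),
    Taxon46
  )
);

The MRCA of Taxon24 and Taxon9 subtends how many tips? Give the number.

15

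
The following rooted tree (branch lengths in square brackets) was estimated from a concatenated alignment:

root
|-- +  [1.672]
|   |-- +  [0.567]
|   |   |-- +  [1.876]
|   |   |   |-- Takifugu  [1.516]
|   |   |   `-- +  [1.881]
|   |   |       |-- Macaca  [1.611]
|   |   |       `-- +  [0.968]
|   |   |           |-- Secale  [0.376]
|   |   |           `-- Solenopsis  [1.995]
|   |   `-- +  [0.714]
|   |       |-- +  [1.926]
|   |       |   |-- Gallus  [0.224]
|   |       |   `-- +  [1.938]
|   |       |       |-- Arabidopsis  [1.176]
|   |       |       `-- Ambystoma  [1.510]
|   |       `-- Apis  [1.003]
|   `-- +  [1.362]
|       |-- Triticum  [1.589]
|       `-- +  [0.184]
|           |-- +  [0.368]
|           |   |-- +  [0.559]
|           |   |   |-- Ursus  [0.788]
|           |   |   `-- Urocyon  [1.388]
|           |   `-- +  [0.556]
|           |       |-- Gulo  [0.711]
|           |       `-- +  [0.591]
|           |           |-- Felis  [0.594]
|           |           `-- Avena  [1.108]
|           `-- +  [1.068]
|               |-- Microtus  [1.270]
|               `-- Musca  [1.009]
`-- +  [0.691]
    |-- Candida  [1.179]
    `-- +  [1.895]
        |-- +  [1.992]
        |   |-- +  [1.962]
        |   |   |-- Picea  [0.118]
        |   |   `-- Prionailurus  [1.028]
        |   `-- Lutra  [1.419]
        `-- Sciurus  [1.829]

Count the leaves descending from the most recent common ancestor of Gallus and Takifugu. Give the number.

8

The MRCA of Gallus and Takifugu is the node subtending ((Takifugu,(Macaca,(Secale,Solenopsis))),((Gallus,(Arabidopsis,Ambystoma)),Apis)).
That clade contains 8 terminal taxa: Ambystoma, Apis, Arabidopsis, Gallus, Macaca, Secale, Solenopsis, Takifugu.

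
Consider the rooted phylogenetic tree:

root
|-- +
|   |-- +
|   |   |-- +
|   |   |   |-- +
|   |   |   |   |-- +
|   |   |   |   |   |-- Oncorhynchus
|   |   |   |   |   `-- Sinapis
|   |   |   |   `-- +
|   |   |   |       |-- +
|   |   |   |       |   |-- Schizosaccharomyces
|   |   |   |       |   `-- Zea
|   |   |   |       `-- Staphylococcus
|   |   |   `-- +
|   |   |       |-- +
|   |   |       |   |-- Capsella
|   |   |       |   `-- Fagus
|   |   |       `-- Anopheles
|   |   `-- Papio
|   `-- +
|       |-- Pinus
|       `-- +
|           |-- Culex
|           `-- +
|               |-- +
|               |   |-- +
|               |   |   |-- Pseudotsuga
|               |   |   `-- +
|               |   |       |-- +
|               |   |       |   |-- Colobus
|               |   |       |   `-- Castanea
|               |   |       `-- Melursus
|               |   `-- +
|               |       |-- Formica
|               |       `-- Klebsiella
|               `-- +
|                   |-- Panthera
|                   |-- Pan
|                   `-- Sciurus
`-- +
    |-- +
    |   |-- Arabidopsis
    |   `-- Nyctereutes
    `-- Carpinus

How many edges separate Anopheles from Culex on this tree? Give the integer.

The MRCA of Anopheles and Culex is the node subtending (((((Oncorhynchus,Sinapis),((Schizosaccharomyces,Zea),Staphylococcus)),((Capsella,Fagus),Anopheles)),Papio),(Pinus,(Culex,(((Pseudotsuga,((Colobus,Castanea),Melursus)),(Formica,Klebsiella)),(Panthera,Pan,Sciurus))))).
From Anopheles up to that node: 4 branches. From Culex up to the same node: 3 branches. Total: 4 + 3 = 7.

7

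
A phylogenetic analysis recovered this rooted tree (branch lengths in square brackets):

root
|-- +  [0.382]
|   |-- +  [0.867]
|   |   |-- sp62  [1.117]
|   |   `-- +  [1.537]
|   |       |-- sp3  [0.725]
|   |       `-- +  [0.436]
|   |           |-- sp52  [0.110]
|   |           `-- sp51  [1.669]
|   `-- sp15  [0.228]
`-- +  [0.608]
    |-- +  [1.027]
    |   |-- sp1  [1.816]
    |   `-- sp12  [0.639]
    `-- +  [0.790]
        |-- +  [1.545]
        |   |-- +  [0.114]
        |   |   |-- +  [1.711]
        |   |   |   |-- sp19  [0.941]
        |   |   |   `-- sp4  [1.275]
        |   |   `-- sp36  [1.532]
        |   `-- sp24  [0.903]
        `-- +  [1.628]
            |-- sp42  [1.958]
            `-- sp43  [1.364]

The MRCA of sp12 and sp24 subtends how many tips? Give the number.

The MRCA of sp12 and sp24 is the node subtending ((sp1,sp12),((((sp19,sp4),sp36),sp24),(sp42,sp43))).
That clade contains 8 terminal taxa: sp1, sp12, sp19, sp24, sp36, sp4, sp42, sp43.

8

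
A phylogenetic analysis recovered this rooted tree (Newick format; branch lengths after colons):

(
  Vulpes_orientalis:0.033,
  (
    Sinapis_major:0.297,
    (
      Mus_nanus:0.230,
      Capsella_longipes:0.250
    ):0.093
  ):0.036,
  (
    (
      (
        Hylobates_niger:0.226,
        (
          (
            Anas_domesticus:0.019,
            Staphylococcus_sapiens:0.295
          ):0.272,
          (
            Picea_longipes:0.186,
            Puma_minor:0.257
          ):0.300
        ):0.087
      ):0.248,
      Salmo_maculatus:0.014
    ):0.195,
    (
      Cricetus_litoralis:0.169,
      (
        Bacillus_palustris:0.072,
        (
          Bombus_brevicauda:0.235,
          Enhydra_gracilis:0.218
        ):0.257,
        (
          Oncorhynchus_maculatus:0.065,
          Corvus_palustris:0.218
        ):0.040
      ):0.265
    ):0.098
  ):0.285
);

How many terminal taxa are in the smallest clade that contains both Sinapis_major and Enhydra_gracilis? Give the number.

16

The MRCA of Sinapis_major and Enhydra_gracilis is the root, so the clade is the entire tree.
That clade contains 16 terminal taxa: Anas_domesticus, Bacillus_palustris, Bombus_brevicauda, Capsella_longipes, Corvus_palustris, Cricetus_litoralis, Enhydra_gracilis, Hylobates_niger, Mus_nanus, Oncorhynchus_maculatus, Picea_longipes, Puma_minor, Salmo_maculatus, Sinapis_major, Staphylococcus_sapiens, Vulpes_orientalis.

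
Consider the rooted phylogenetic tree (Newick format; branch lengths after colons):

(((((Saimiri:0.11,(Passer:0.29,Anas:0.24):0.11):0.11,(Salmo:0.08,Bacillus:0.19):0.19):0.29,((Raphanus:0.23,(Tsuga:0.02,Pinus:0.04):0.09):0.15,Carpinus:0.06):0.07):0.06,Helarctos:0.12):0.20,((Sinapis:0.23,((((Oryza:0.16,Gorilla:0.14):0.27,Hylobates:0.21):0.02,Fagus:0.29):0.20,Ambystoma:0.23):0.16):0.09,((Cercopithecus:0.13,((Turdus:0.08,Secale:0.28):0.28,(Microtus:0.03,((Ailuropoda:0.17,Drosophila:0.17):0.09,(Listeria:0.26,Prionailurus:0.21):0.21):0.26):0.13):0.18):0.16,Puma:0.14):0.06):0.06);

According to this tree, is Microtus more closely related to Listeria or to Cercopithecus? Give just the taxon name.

The MRCA of Microtus and Listeria subtends (Microtus,((Ailuropoda,Drosophila),(Listeria,Prionailurus))) (5 taxa).
The MRCA of Microtus and Cercopithecus subtends (Cercopithecus,((Turdus,Secale),(Microtus,((Ailuropoda,Drosophila),(Listeria,Prionailurus))))) (8 taxa).
The first is nested inside the second, so Microtus shares a more recent common ancestor with Listeria.

Listeria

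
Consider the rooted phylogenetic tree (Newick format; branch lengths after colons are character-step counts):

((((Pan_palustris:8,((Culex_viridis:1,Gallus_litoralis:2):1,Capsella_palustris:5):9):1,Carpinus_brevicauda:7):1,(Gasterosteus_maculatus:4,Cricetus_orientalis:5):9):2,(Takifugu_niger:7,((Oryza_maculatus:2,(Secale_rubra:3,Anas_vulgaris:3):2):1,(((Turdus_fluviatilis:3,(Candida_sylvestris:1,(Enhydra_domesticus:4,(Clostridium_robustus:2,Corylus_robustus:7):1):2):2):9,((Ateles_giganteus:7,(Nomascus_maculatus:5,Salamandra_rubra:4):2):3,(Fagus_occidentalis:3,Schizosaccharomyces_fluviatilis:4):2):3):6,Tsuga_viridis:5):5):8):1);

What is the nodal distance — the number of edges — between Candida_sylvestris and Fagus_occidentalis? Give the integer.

6

The MRCA of Candida_sylvestris and Fagus_occidentalis is the node subtending ((Turdus_fluviatilis,(Candida_sylvestris,(Enhydra_domesticus,(Clostridium_robustus,Corylus_robustus)))),((Ateles_giganteus,(Nomascus_maculatus,Salamandra_rubra)),(Fagus_occidentalis,Schizosaccharomyces_fluviatilis))).
From Candida_sylvestris up to that node: 3 branches. From Fagus_occidentalis up to the same node: 3 branches. Total: 3 + 3 = 6.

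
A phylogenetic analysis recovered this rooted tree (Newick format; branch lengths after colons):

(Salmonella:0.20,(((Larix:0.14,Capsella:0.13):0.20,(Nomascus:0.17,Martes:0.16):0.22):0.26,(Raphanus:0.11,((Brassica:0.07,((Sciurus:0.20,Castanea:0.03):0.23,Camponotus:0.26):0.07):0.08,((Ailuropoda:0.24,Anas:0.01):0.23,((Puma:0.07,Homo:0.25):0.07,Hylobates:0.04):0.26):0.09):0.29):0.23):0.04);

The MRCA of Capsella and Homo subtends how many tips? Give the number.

14

The MRCA of Capsella and Homo is the node subtending (((Larix,Capsella),(Nomascus,Martes)),(Raphanus,((Brassica,((Sciurus,Castanea),Camponotus)),((Ailuropoda,Anas),((Puma,Homo),Hylobates))))).
That clade contains 14 terminal taxa: Ailuropoda, Anas, Brassica, Camponotus, Capsella, Castanea, Homo, Hylobates, Larix, Martes, Nomascus, Puma, Raphanus, Sciurus.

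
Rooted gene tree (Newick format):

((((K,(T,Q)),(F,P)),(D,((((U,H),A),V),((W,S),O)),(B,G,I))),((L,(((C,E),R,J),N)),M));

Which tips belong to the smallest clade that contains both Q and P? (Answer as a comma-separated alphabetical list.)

Tracing Q: it sits inside (T,Q).
Tracing P: it sits inside (F,P).
The smallest clade enclosing both is ((K,(T,Q)),(F,P)); the answer is its 5 terminal taxa in alphabetical order.

F, K, P, Q, T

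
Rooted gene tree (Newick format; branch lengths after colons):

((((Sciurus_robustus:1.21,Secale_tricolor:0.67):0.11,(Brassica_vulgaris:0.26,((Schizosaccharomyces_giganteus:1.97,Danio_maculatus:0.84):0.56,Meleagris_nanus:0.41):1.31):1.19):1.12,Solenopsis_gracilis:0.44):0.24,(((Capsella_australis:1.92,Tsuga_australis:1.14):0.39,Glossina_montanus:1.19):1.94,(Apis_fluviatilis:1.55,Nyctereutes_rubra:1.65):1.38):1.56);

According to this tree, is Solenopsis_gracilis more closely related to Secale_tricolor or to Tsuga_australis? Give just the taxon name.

Secale_tricolor

The MRCA of Solenopsis_gracilis and Secale_tricolor subtends (((Sciurus_robustus,Secale_tricolor),(Brassica_vulgaris,((Schizosaccharomyces_giganteus,Danio_maculatus),Meleagris_nanus))),Solenopsis_gracilis) (7 taxa).
The MRCA of Solenopsis_gracilis and Tsuga_australis is the root, subtending the entire tree (12 taxa).
The first is nested inside the second, so Solenopsis_gracilis shares a more recent common ancestor with Secale_tricolor.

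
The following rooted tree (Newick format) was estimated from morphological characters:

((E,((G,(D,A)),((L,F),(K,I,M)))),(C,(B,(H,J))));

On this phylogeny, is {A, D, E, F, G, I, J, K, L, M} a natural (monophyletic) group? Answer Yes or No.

The MRCA of the listed taxa is the root, so the smallest clade containing them is the whole tree.
That clade also contains B, C, H, which are not in the proposed group, so the group is not monophyletic.

No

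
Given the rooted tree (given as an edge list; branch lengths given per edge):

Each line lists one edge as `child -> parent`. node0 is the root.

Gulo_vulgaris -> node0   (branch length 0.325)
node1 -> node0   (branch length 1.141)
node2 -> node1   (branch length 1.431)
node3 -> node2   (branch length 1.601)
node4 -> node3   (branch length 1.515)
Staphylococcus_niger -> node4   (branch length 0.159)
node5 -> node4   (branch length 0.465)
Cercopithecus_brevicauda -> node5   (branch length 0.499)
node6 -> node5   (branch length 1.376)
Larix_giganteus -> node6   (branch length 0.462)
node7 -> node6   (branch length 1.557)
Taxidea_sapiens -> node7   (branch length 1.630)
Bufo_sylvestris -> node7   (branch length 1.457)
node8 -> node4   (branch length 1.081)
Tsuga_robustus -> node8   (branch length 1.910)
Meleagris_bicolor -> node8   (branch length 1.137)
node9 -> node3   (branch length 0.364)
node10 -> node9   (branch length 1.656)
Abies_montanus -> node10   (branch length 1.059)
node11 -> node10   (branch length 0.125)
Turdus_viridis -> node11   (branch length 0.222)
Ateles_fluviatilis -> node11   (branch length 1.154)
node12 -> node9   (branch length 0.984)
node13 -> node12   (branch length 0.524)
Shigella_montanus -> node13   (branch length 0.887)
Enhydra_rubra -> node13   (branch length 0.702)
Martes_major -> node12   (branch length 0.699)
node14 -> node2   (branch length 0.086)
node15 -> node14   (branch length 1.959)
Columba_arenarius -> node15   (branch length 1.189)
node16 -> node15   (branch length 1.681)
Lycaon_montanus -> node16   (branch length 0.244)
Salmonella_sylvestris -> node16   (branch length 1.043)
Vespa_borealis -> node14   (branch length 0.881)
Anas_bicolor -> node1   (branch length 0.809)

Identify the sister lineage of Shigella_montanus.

Shigella_montanus attaches to the tree at the node subtending (Shigella_montanus,Enhydra_rubra).
The other lineage descending from that same node — the sister group — is the single tip Enhydra_rubra.

Enhydra_rubra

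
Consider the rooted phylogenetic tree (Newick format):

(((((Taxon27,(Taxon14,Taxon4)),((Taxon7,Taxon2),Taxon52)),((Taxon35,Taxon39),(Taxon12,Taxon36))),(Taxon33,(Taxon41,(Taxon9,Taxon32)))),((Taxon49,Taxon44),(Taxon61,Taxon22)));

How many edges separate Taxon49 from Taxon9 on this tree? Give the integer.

8

The MRCA of Taxon49 and Taxon9 is the root of the tree.
From Taxon49 up to that node: 3 branches. From Taxon9 up to the same node: 5 branches. Total: 3 + 5 = 8.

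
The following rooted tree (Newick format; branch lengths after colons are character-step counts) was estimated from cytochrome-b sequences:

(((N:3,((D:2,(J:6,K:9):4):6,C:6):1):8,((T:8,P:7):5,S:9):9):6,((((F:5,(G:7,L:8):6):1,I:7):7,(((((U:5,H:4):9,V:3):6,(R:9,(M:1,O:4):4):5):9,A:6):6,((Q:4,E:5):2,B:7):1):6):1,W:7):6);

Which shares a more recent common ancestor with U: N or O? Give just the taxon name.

O

The MRCA of U and O subtends (((U,H),V),(R,(M,O))) (6 taxa).
The MRCA of U and N is the root, subtending the entire tree (23 taxa).
The first is nested inside the second, so U shares a more recent common ancestor with O.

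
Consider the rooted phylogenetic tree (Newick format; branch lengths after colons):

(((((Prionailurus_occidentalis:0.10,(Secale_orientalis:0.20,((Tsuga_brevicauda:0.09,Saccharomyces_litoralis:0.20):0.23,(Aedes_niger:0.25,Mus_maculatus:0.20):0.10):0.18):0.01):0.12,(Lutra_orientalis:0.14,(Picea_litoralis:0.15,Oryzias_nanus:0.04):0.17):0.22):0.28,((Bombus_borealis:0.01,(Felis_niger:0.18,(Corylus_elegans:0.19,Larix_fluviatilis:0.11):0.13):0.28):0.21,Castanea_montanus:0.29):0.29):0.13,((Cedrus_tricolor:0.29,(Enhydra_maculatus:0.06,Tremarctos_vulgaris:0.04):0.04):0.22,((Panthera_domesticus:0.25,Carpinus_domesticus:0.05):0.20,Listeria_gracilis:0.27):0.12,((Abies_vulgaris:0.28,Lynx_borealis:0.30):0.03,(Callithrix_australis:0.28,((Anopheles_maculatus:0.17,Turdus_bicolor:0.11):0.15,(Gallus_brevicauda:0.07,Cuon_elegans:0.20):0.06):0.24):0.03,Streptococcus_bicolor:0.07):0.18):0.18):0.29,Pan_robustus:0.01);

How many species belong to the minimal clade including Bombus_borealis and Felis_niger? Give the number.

4

The MRCA of Bombus_borealis and Felis_niger is the node subtending (Bombus_borealis,(Felis_niger,(Corylus_elegans,Larix_fluviatilis))).
That clade contains 4 terminal taxa: Bombus_borealis, Corylus_elegans, Felis_niger, Larix_fluviatilis.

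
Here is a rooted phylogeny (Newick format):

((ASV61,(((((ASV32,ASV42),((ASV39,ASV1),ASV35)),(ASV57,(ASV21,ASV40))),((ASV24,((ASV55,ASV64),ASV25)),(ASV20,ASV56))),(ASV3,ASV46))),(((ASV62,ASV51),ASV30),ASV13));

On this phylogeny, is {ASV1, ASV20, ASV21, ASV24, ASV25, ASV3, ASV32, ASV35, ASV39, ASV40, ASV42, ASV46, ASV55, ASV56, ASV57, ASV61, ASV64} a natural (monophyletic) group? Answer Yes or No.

Yes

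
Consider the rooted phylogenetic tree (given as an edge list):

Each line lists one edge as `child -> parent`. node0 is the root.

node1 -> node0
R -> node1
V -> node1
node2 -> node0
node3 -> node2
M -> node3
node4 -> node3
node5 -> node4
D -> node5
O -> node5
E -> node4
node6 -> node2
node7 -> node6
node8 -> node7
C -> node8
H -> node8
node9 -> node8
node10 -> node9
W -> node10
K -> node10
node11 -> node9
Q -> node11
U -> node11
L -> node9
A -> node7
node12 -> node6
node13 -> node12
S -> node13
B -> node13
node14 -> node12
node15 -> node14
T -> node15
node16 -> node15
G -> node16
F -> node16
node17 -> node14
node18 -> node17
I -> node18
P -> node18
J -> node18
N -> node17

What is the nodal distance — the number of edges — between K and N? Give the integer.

9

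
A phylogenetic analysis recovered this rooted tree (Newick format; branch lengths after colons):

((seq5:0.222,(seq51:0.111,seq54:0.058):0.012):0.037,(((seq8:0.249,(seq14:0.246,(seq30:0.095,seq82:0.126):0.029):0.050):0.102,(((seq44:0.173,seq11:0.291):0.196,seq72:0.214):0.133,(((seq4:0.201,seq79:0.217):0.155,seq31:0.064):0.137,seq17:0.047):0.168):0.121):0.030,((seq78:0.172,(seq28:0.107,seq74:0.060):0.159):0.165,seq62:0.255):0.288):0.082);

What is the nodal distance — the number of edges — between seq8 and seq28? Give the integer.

7

The MRCA of seq8 and seq28 is the node subtending (((seq8,(seq14,(seq30,seq82))),(((seq44,seq11),seq72),(((seq4,seq79),seq31),seq17))),((seq78,(seq28,seq74)),seq62)).
From seq8 up to that node: 3 branches. From seq28 up to the same node: 4 branches. Total: 3 + 4 = 7.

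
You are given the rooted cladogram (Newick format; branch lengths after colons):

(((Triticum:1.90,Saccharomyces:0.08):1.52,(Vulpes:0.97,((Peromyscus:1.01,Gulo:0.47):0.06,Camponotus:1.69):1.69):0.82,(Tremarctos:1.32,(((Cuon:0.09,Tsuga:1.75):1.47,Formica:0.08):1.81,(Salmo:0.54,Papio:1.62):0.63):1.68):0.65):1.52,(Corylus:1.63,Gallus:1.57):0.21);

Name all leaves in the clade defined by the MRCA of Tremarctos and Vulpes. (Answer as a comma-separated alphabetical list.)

Camponotus, Cuon, Formica, Gulo, Papio, Peromyscus, Saccharomyces, Salmo, Tremarctos, Triticum, Tsuga, Vulpes

Tracing Tremarctos: it sits inside (Tremarctos,(((Cuon,Tsuga),Formica),(Salmo,Papio))).
Tracing Vulpes: it sits inside (Vulpes,((Peromyscus,Gulo),Camponotus)).
The smallest clade enclosing both is ((Triticum,Saccharomyces),(Vulpes,((Peromyscus,Gulo),Camponotus)),(Tremarctos,(((Cuon,Tsuga),Formica),(Salmo,Papio)))); the answer is its 12 terminal taxa in alphabetical order.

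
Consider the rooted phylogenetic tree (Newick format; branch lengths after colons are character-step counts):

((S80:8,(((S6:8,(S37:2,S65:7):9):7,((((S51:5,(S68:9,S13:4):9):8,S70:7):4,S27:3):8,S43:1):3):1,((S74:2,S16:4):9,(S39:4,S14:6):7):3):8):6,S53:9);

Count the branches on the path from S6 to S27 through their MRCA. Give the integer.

5

The MRCA of S6 and S27 is the node subtending ((S6,(S37,S65)),((((S51,(S68,S13)),S70),S27),S43)).
From S6 up to that node: 2 branches. From S27 up to the same node: 3 branches. Total: 2 + 3 = 5.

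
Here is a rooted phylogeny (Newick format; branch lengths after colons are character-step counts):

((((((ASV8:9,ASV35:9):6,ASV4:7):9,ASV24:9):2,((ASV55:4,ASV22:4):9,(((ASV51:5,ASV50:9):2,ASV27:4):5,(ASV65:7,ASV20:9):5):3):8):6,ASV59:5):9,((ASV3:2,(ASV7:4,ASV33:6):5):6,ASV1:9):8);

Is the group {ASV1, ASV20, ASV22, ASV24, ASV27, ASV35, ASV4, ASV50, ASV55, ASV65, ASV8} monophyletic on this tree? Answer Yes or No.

No

The MRCA of the listed taxa is the root, so the smallest clade containing them is the whole tree.
That clade also contains ASV3, ASV33, ASV51, ASV59, ASV7, which are not in the proposed group, so the group is not monophyletic.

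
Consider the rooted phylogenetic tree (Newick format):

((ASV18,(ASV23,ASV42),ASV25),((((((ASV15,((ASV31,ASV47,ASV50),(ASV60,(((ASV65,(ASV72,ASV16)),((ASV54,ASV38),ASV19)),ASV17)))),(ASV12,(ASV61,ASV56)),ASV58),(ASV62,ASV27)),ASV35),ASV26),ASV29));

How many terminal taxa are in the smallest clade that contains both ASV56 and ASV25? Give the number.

25

The MRCA of ASV56 and ASV25 is the root, so the clade is the entire tree.
That clade contains 25 terminal taxa: ASV12, ASV15, ASV16, ASV17, ASV18, ASV19, ASV23, ASV25, ASV26, ASV27, ASV29, ASV31, ASV35, ASV38, ASV42, ASV47, ASV50, ASV54, ASV56, ASV58, ASV60, ASV61, ASV62, ASV65, ASV72.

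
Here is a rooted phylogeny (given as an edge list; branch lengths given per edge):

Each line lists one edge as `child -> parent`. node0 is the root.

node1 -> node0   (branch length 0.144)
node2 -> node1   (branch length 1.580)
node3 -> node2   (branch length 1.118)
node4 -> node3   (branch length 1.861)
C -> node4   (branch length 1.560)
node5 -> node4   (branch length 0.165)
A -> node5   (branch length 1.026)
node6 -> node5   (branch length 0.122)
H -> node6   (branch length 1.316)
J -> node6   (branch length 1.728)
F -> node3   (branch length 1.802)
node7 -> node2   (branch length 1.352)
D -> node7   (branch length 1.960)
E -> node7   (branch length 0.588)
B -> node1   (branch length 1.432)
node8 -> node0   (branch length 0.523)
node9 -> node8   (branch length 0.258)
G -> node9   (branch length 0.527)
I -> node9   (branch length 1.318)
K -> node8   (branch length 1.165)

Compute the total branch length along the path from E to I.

5.763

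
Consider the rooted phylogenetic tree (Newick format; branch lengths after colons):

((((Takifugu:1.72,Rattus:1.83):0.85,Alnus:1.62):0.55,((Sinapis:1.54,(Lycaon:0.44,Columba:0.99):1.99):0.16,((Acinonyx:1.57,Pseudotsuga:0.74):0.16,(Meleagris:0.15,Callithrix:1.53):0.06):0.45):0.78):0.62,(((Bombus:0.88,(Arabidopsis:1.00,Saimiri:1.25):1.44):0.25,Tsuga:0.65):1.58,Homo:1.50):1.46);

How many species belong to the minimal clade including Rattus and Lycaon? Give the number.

10

The MRCA of Rattus and Lycaon is the node subtending (((Takifugu,Rattus),Alnus),((Sinapis,(Lycaon,Columba)),((Acinonyx,Pseudotsuga),(Meleagris,Callithrix)))).
That clade contains 10 terminal taxa: Acinonyx, Alnus, Callithrix, Columba, Lycaon, Meleagris, Pseudotsuga, Rattus, Sinapis, Takifugu.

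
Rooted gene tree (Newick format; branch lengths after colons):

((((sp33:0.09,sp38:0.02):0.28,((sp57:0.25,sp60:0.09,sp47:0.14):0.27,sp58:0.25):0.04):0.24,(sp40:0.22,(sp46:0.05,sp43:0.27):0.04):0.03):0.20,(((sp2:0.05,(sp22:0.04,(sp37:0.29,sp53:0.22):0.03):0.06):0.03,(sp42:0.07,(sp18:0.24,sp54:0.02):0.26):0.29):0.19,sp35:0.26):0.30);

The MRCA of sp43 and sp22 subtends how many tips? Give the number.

The MRCA of sp43 and sp22 is the root, so the clade is the entire tree.
That clade contains 17 terminal taxa: sp18, sp2, sp22, sp33, sp35, sp37, sp38, sp40, sp42, sp43, sp46, sp47, sp53, sp54, sp57, sp58, sp60.

17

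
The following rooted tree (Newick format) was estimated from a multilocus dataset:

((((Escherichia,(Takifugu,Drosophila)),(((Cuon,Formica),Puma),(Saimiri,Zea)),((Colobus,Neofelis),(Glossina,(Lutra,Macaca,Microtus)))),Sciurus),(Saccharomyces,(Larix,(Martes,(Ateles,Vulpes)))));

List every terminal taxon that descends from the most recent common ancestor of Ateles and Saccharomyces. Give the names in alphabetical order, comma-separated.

Tracing Ateles: it sits inside (Ateles,Vulpes).
Tracing Saccharomyces: it sits inside (Saccharomyces,(Larix,(Martes,(Ateles,Vulpes)))).
The smallest clade enclosing both is (Saccharomyces,(Larix,(Martes,(Ateles,Vulpes)))); the answer is its 5 terminal taxa in alphabetical order.

Ateles, Larix, Martes, Saccharomyces, Vulpes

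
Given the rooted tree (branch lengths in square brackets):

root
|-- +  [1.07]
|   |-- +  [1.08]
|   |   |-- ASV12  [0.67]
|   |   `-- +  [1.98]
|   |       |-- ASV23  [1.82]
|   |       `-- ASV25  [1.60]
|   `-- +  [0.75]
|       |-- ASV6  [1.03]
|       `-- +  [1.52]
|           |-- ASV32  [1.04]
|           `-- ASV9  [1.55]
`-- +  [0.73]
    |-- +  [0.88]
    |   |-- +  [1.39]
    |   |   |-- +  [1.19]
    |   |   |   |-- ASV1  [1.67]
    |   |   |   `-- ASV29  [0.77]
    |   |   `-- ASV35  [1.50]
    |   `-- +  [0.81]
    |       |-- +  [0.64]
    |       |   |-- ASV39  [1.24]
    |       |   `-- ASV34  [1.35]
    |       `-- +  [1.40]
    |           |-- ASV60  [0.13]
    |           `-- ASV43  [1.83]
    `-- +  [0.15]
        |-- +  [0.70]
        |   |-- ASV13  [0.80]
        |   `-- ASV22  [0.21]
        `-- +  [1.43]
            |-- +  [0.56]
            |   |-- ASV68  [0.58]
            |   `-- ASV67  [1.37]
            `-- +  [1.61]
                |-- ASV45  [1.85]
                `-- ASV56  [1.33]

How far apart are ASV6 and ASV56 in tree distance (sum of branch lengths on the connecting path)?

8.10

The path runs ASV6 → … → MRCA → … → ASV56; the MRCA is the root of the tree.
Branch lengths along that path: 1.03 + 0.75 + 1.07 + 0.73 + 0.15 + 1.43 + 1.61 + 1.33 = 8.10.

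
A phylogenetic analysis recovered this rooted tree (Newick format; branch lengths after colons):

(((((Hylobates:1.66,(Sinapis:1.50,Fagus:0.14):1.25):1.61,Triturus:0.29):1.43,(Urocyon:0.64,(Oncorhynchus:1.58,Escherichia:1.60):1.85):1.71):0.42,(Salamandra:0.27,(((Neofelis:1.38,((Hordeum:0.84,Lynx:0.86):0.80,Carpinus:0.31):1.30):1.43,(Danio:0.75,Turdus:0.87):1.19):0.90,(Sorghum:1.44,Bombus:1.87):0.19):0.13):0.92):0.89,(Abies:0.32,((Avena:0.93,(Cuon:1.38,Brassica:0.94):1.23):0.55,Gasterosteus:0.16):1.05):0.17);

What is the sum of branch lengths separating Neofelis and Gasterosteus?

7.03

The path runs Neofelis → … → MRCA → … → Gasterosteus; the MRCA is the root of the tree.
Branch lengths along that path: 1.38 + 1.43 + 0.90 + 0.13 + 0.92 + 0.89 + 0.17 + 1.05 + 0.16 = 7.03.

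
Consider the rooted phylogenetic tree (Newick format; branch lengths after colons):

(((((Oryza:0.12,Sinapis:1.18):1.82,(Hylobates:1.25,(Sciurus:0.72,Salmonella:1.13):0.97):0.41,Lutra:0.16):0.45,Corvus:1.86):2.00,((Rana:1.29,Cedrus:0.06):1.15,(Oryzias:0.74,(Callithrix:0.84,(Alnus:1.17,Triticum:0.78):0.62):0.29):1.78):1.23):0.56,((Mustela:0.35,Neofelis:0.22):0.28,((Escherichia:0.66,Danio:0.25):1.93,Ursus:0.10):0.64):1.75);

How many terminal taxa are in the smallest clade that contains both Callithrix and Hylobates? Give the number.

13

The MRCA of Callithrix and Hylobates is the node subtending ((((Oryza,Sinapis),(Hylobates,(Sciurus,Salmonella)),Lutra),Corvus),((Rana,Cedrus),(Oryzias,(Callithrix,(Alnus,Triticum))))).
That clade contains 13 terminal taxa: Alnus, Callithrix, Cedrus, Corvus, Hylobates, Lutra, Oryza, Oryzias, Rana, Salmonella, Sciurus, Sinapis, Triticum.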